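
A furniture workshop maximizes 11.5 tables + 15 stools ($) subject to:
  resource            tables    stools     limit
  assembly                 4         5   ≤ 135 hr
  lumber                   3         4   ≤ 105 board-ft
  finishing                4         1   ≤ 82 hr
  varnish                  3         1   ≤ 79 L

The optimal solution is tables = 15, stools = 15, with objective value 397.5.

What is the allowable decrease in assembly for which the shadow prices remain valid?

Binding constraints: assembly, lumber. The basis is B = [[4,5],[3,4]] with det 1.
Per unit decrease in assembly, x* moves by d = (-4, 3).
The basis stays optimal until tables reaches 0; allowable decrease = 3.75 hr.

3.75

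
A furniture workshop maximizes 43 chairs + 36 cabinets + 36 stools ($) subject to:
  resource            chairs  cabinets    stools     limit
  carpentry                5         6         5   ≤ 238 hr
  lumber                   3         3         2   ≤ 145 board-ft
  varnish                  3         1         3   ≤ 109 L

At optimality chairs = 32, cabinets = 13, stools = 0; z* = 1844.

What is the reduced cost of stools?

At the optimum: carpentry uses 238 of 238 (binding); lumber uses 135 of 145 (slack = 10); varnish uses 109 of 109 (binding).
Slack constraints have shadow price 0 (complementary slackness).
The binding rows give the dual system: 5·y_carpentry + 3·y_varnish = 43 and 6·y_carpentry + 1·y_varnish = 36.
Solving: y_carpentry = 5, y_varnish = 6.
Reduced cost of stools: c₃ − yᵀa₃ = 36 − (5·5 + 6·3) = 36 − 43 = -7.

-7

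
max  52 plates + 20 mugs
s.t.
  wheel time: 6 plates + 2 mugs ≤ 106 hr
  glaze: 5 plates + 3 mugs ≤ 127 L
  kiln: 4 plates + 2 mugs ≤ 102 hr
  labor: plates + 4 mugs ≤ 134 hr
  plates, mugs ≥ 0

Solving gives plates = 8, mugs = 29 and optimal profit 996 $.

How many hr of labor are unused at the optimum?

labor used = 1·8 + 4·29 = 124; slack = 134 − 124 = 10.

10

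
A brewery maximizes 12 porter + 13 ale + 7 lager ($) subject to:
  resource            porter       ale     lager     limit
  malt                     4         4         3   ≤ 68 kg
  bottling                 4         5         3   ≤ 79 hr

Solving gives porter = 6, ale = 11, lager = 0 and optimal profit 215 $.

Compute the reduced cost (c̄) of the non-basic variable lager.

-2

Both malt and bottling are binding at x*.
Dual feasibility on the basic columns requires 4·y_malt + 4·y_bottling = 12, 4·y_malt + 5·y_bottling = 13.
→ y_malt = 2 and y_bottling = 1.
Reduced cost of lager: c₃ − yᵀa₃ = 7 − (2·3 + 1·3) = 7 − 9 = -2.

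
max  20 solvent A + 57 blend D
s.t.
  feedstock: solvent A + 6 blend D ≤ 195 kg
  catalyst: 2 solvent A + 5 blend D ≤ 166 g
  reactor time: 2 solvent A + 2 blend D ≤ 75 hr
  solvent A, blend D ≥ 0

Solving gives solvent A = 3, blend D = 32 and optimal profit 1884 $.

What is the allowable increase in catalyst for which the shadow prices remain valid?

Binding constraints: feedstock, catalyst. The basis is B = [[1,6],[2,5]] with det -7.
Per unit increase in catalyst, x* moves by d = (0.8571, -0.1429).
The basis stays optimal until reactor time becomes binding; allowable increase = 3.5 g.

3.5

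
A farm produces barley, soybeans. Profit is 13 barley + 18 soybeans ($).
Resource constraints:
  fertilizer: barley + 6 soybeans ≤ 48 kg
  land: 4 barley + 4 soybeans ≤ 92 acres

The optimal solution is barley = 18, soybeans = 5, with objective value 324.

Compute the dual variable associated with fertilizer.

1

Check each constraint at x*: fertilizer 48/48 (tight); land 92/92 (tight).
From A_Bᵀ y = c: 1·y_fertilizer + 4·y_land = 13; 6·y_fertilizer + 4·y_land = 18.
Solving: y_fertilizer = 1, y_land = 3.
Shadow price of fertilizer = 1.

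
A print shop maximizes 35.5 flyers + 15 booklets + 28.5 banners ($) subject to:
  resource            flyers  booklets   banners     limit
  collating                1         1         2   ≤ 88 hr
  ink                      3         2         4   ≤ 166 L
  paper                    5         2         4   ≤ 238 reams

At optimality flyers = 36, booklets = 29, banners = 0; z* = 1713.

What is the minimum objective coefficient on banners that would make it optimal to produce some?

Binding: ink and paper. Non-binding: collating (23 unused).
Slack constraints have shadow price 0 (complementary slackness).
The binding rows give the dual system: 3·y_ink + 5·y_paper = 35.5 and 2·y_ink + 2·y_paper = 15.
→ y_ink = 1 and y_paper = 6.5.
banners enters the basis when its profit ≥ yᵀa₃ = 1·4 + 6.5·4 = 30.

30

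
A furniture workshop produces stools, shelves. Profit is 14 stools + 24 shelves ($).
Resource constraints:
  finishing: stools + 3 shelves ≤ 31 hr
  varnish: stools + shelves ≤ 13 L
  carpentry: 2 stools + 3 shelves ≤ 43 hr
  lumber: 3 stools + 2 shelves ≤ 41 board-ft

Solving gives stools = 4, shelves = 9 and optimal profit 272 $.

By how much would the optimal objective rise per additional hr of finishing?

Check each constraint at x*: finishing 31/31 (tight); varnish 13/13 (tight); carpentry 35/43 (slack 8); lumber 30/41 (slack 11).
By complementary slackness, y = 0 for the non-binding constraints.
Dual feasibility on the basic columns requires 1·y_finishing + 1·y_varnish = 14, 3·y_finishing + 1·y_varnish = 24.
→ y_finishing = 5 and y_varnish = 9.
Shadow price of finishing = 5.

5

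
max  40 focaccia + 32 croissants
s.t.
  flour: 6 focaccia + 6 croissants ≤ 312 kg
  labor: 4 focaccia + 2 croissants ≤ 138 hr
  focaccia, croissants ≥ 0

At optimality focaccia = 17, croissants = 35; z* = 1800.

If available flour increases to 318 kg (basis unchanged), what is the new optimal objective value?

1824

At the optimum: flour uses 312 of 312 (binding); labor uses 138 of 138 (binding).
Dual feasibility on the basic columns requires 6·y_flour + 4·y_labor = 40, 6·y_flour + 2·y_labor = 32.
This yields shadow prices y_flour = 4, y_labor = 4.
Δz = y_flour·Δb = 4 × (6) = 24, so new z* = 1800 + 24 = 1824.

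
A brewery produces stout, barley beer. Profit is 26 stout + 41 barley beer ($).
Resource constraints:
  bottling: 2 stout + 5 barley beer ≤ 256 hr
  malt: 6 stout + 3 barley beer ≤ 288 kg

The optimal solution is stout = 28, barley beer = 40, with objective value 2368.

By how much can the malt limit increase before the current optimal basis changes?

Binding constraints: bottling, malt. The basis is B = [[2,5],[6,3]] with det -24.
Per unit increase in malt, x* moves by d = (0.2083, -0.0833).
The basis stays optimal until barley beer reaches 0; allowable increase = 480 kg.

480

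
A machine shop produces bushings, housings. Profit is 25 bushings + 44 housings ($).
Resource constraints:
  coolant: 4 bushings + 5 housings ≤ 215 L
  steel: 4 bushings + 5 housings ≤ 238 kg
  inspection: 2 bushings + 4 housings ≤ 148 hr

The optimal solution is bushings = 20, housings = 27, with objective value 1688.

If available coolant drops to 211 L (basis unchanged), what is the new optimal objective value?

1680

Check each constraint at x*: coolant 215/215 (tight); steel 215/238 (slack 23); inspection 148/148 (tight).
Since steel is not tight, its dual is 0.
Dual feasibility on the basic columns requires 4·y_coolant + 2·y_inspection = 25, 5·y_coolant + 4·y_inspection = 44.
→ y_coolant = 2 and y_inspection = 8.5.
Δz = y_coolant·Δb = 2 × (-4) = -8, so new z* = 1688 − 8 = 1680.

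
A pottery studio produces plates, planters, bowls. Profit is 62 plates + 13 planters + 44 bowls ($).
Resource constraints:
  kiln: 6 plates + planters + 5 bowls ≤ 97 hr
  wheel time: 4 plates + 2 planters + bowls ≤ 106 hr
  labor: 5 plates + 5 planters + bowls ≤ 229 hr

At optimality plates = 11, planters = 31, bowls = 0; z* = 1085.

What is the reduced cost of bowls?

At the optimum: kiln uses 97 of 97 (binding); wheel time uses 106 of 106 (binding); labor uses 210 of 229 (slack = 19).
Slack constraints have shadow price 0 (complementary slackness).
From A_Bᵀ y = c: 6·y_kiln + 4·y_wheel time = 62; 1·y_kiln + 2·y_wheel time = 13.
→ y_kiln = 9 and y_wheel time = 2.
Reduced cost of bowls: c₃ − yᵀa₃ = 44 − (9·5 + 2·1) = 44 − 47 = -3.

-3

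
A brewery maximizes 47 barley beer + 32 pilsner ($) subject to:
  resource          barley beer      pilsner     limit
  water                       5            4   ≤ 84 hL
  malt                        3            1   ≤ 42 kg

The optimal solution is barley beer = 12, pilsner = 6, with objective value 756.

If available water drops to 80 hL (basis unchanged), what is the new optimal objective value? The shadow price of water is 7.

Δb = -4, so new z* = 756 + (7)·(-4) = 756 − 28 = 728.

728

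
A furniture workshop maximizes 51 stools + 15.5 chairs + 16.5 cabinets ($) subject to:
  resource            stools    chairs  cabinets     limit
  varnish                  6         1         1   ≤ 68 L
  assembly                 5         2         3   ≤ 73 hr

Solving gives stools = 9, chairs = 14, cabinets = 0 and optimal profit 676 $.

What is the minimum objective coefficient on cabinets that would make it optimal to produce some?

Check each constraint at x*: varnish 68/68 (tight); assembly 73/73 (tight).
Dual feasibility on the basic columns requires 6·y_varnish + 5·y_assembly = 51, 1·y_varnish + 2·y_assembly = 15.5.
→ y_varnish = 3.5 and y_assembly = 6.
cabinets enters the basis when its profit ≥ yᵀa₃ = 3.5·1 + 6·3 = 21.5.

21.5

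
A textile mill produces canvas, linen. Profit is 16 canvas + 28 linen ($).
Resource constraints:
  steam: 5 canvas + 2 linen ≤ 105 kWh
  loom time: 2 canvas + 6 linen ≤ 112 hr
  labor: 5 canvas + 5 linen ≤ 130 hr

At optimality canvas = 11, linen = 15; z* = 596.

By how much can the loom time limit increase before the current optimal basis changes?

Binding constraints: loom time, labor. The basis is B = [[2,6],[5,5]] with det -20.
Per unit increase in loom time, x* moves by d = (-0.25, 0.25).
The basis stays optimal until canvas reaches 0; allowable increase = 44 hr.

44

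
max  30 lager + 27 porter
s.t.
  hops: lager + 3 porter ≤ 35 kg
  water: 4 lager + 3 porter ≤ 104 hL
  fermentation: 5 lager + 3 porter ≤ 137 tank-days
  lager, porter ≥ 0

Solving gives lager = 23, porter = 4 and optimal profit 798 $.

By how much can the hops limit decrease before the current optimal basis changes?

9

Binding constraints: hops, water. The basis is B = [[1,3],[4,3]] with det -9.
Per unit decrease in hops, x* moves by d = (0.3333, -0.4444).
The basis stays optimal until porter reaches 0; allowable decrease = 9 kg.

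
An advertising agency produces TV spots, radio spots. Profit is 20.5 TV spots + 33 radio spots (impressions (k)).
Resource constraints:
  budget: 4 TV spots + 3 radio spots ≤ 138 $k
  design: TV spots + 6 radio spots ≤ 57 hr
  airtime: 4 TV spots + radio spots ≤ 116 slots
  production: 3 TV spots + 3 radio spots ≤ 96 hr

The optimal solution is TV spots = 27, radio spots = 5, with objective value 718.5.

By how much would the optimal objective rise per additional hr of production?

6

Binding: design and production. Non-binding: budget (15 unused), airtime (3 unused).
By complementary slackness, y = 0 for the non-binding constraints.
The binding rows give the dual system: 1·y_design + 3·y_production = 20.5 and 6·y_design + 3·y_production = 33.
→ y_design = 2.5 and y_production = 6.
Shadow price of production = 6.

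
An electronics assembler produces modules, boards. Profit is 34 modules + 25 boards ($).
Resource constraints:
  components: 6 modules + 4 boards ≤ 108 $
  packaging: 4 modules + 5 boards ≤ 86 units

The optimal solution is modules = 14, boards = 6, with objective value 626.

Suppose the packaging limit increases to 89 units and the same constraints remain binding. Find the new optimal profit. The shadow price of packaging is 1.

Δb = 3, so new z* = 626 + (1)·(3) = 626 + 3 = 629.

629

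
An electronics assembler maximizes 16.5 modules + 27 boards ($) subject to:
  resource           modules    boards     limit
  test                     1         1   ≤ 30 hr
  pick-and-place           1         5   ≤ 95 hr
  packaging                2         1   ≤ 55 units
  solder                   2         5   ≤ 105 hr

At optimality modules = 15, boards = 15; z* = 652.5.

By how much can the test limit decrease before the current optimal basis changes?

Binding constraints: test, solder. The basis is B = [[1,1],[2,5]] with det 3.
Per unit decrease in test, x* moves by d = (-1.6667, 0.6667).
The basis stays optimal until pick-and-place becomes binding; allowable decrease = 3 hr.

3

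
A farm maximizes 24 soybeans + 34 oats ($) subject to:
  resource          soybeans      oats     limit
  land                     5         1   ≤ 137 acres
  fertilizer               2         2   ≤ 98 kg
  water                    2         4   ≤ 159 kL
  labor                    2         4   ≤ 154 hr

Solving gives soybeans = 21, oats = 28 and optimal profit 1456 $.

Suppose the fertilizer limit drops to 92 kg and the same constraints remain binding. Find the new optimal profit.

Binding: fertilizer and labor. Non-binding: land (4 unused), water (5 unused).
Since land, water are not tight, their duals are 0.
The binding rows give the dual system: 2·y_fertilizer + 2·y_labor = 24 and 2·y_fertilizer + 4·y_labor = 34.
This yields shadow prices y_fertilizer = 7, y_labor = 5.
Δz = y_fertilizer·Δb = 7 × (-6) = -42, so new z* = 1456 − 42 = 1414.

1414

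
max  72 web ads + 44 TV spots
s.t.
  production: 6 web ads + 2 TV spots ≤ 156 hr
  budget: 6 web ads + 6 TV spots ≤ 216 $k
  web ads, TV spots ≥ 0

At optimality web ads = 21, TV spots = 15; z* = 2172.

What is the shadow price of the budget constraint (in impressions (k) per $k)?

5

Both production and budget are binding at x*.
The binding rows give the dual system: 6·y_production + 6·y_budget = 72 and 2·y_production + 6·y_budget = 44.
This yields shadow prices y_production = 7, y_budget = 5.
Shadow price of budget = 5.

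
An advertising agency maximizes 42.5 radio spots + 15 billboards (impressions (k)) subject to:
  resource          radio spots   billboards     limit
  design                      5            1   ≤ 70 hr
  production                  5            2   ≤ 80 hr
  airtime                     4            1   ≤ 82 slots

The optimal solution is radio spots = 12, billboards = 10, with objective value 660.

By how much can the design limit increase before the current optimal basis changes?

Binding constraints: design, production. The basis is B = [[5,1],[5,2]] with det 5.
Per unit increase in design, x* moves by d = (0.4, -1).
The basis stays optimal until billboards reaches 0; allowable increase = 10 hr.

10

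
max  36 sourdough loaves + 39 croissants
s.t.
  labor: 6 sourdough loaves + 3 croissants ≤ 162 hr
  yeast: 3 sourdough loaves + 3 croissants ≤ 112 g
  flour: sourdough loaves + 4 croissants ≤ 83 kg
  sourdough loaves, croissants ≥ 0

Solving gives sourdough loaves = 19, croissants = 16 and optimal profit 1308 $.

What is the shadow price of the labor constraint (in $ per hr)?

5

At the optimum: labor uses 162 of 162 (binding); yeast uses 105 of 112 (slack = 7); flour uses 83 of 83 (binding).
Since yeast is not tight, its dual is 0.
From A_Bᵀ y = c: 6·y_labor + 1·y_flour = 36; 3·y_labor + 4·y_flour = 39.
This yields shadow prices y_labor = 5, y_flour = 6.
Shadow price of labor = 5.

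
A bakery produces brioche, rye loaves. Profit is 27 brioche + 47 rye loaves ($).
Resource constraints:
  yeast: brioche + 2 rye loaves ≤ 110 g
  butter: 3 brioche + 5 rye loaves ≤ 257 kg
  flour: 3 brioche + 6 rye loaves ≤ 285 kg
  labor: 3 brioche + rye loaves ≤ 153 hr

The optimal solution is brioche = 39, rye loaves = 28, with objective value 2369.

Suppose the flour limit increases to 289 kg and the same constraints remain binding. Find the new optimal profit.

2377

At the optimum: yeast uses 95 of 110 (slack = 15); butter uses 257 of 257 (binding); flour uses 285 of 285 (binding); labor uses 145 of 153 (slack = 8).
Slack constraints have shadow price 0 (complementary slackness).
Dual feasibility on the basic columns requires 3·y_butter + 3·y_flour = 27, 5·y_butter + 6·y_flour = 47.
→ y_butter = 7 and y_flour = 2.
Δz = y_flour·Δb = 2 × (4) = 8, so new z* = 2369 + 8 = 2377.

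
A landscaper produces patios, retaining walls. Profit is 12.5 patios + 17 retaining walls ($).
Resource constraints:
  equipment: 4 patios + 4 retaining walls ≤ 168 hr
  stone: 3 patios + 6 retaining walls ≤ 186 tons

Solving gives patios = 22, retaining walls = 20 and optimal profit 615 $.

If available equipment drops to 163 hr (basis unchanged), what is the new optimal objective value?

605

At the optimum: equipment uses 168 of 168 (binding); stone uses 186 of 186 (binding).
From A_Bᵀ y = c: 4·y_equipment + 3·y_stone = 12.5; 4·y_equipment + 6·y_stone = 17.
This yields shadow prices y_equipment = 2, y_stone = 1.5.
Δz = y_equipment·Δb = 2 × (-5) = -10, so new z* = 615 − 10 = 605.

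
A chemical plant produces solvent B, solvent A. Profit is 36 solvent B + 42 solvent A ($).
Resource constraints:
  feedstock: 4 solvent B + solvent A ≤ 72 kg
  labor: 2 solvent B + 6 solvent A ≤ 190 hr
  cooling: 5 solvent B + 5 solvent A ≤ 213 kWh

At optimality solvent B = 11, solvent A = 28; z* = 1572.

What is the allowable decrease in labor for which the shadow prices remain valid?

Binding constraints: feedstock, labor. The basis is B = [[4,1],[2,6]] with det 22.
Per unit decrease in labor, x* moves by d = (0.0455, -0.1818).
The basis stays optimal until solvent A reaches 0; allowable decrease = 154 hr.

154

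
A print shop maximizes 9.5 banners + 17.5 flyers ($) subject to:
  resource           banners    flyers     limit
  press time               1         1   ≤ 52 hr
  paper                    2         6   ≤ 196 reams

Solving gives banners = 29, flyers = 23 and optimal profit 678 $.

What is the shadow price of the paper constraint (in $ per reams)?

2

Check each constraint at x*: press time 52/52 (tight); paper 196/196 (tight).
Dual feasibility on the basic columns requires 1·y_press time + 2·y_paper = 9.5, 1·y_press time + 6·y_paper = 17.5.
Solving: y_press time = 5.5, y_paper = 2.
Shadow price of paper = 2.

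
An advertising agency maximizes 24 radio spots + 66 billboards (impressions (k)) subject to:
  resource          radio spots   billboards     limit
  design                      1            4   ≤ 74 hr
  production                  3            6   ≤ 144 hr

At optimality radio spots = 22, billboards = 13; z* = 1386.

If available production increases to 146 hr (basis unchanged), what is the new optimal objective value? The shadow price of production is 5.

1396

Δb = 2, so new z* = 1386 + (5)·(2) = 1386 + 10 = 1396.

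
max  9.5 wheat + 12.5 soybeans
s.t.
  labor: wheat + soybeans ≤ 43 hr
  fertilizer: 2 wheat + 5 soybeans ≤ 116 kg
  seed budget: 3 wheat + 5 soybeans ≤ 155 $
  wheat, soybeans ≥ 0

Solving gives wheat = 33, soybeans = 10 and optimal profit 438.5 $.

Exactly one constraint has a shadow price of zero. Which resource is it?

seed budget

labor: 43/43 (binding)
fertilizer: 116/116 (binding)
seed budget: 149/155 (slack 6)
By complementary slackness, a constraint with positive slack has shadow price 0 → seed budget.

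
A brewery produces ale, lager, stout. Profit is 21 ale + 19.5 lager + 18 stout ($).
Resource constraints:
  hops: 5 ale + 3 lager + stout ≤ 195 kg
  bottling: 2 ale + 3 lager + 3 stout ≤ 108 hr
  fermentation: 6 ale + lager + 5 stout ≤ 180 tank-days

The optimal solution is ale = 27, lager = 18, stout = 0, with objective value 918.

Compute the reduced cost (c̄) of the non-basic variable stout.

-7.5

Binding: bottling and fermentation. Non-binding: hops (6 unused).
Since hops is not tight, its dual is 0.
The binding rows give the dual system: 2·y_bottling + 6·y_fermentation = 21 and 3·y_bottling + 1·y_fermentation = 19.5.
Solving: y_bottling = 6, y_fermentation = 1.5.
Reduced cost of stout: c₃ − yᵀa₃ = 18 − (6·3 + 1.5·5) = 18 − 25.5 = -7.5.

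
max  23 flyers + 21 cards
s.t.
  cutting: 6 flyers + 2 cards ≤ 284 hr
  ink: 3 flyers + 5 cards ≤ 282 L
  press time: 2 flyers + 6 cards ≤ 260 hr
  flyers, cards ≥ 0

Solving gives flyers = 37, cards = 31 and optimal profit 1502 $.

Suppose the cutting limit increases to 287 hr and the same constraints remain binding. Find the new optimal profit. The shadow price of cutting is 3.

1511

Δb = 3, so new z* = 1502 + (3)·(3) = 1502 + 9 = 1511.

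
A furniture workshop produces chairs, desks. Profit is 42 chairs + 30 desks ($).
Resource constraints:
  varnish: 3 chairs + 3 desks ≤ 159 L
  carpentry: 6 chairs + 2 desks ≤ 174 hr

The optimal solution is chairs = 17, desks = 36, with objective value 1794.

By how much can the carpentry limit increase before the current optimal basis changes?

144

Binding constraints: varnish, carpentry. The basis is B = [[3,3],[6,2]] with det -12.
Per unit increase in carpentry, x* moves by d = (0.25, -0.25).
The basis stays optimal until desks reaches 0; allowable increase = 144 hr.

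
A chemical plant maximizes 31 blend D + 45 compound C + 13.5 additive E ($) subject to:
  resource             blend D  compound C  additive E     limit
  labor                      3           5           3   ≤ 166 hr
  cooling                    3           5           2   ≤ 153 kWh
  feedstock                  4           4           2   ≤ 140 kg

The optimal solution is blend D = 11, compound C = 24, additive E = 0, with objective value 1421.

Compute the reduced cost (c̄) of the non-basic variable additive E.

-5.5

Check each constraint at x*: labor 153/166 (slack 13); cooling 153/153 (tight); feedstock 140/140 (tight).
By complementary slackness, y = 0 for the non-binding constraint.
Dual feasibility on the basic columns requires 3·y_cooling + 4·y_feedstock = 31, 5·y_cooling + 4·y_feedstock = 45.
This yields shadow prices y_cooling = 7, y_feedstock = 2.5.
Reduced cost of additive E: c₃ − yᵀa₃ = 13.5 − (7·2 + 2.5·2) = 13.5 − 19 = -5.5.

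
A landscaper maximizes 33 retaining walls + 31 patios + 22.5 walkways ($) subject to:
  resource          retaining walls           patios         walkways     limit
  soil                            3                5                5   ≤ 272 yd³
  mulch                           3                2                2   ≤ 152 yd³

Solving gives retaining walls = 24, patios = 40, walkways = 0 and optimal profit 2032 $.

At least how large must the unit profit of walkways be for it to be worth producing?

31

At the optimum: soil uses 272 of 272 (binding); mulch uses 152 of 152 (binding).
Dual feasibility on the basic columns requires 3·y_soil + 3·y_mulch = 33, 5·y_soil + 2·y_mulch = 31.
This yields shadow prices y_soil = 3, y_mulch = 8.
walkways enters the basis when its profit ≥ yᵀa₃ = 3·5 + 8·2 = 31.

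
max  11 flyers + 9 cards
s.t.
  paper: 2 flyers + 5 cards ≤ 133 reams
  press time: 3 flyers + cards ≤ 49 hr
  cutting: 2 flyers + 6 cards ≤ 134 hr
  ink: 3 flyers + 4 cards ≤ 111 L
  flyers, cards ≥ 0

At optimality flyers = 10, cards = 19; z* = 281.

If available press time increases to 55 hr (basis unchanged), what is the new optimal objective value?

299

Binding: press time and cutting. Non-binding: paper (18 unused), ink (5 unused).
Slack constraints have shadow price 0 (complementary slackness).
Dual feasibility on the basic columns requires 3·y_press time + 2·y_cutting = 11, 1·y_press time + 6·y_cutting = 9.
Solving: y_press time = 3, y_cutting = 1.
Δz = y_press time·Δb = 3 × (6) = 18, so new z* = 281 + 18 = 299.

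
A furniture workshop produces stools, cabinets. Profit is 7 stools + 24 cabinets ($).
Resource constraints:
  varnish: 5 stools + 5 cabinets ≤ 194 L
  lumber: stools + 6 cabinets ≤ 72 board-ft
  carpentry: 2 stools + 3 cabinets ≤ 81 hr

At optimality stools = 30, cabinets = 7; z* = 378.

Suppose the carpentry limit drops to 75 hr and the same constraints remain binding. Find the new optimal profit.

366

At the optimum: varnish uses 185 of 194 (slack = 9); lumber uses 72 of 72 (binding); carpentry uses 81 of 81 (binding).
Since varnish is not tight, its dual is 0.
From A_Bᵀ y = c: 1·y_lumber + 2·y_carpentry = 7; 6·y_lumber + 3·y_carpentry = 24.
This yields shadow prices y_lumber = 3, y_carpentry = 2.
Δz = y_carpentry·Δb = 2 × (-6) = -12, so new z* = 378 − 12 = 366.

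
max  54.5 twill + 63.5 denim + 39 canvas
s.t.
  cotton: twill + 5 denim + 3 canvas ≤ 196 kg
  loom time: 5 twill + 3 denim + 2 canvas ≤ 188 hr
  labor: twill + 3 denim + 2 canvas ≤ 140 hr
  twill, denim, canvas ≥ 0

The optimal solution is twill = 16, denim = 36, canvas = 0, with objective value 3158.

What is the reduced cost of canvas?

At the optimum: cotton uses 196 of 196 (binding); loom time uses 188 of 188 (binding); labor uses 124 of 140 (slack = 16).
Slack constraints have shadow price 0 (complementary slackness).
The binding rows give the dual system: 1·y_cotton + 5·y_loom time = 54.5 and 5·y_cotton + 3·y_loom time = 63.5.
This yields shadow prices y_cotton = 7, y_loom time = 9.5.
Reduced cost of canvas: c₃ − yᵀa₃ = 39 − (7·3 + 9.5·2) = 39 − 40 = -1.

-1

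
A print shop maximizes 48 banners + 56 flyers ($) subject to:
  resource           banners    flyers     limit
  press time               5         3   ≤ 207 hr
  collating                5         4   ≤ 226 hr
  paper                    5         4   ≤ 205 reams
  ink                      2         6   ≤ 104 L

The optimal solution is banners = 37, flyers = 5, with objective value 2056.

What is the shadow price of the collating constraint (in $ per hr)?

At the optimum: press time uses 200 of 207 (slack = 7); collating uses 205 of 226 (slack = 21); paper uses 205 of 205 (binding); ink uses 104 of 104 (binding).
Since press time, collating are not tight, their duals are 0.
Dual feasibility on the basic columns requires 5·y_paper + 2·y_ink = 48, 4·y_paper + 6·y_ink = 56.
Solving: y_paper = 8, y_ink = 4.
Shadow price of collating = 0.

0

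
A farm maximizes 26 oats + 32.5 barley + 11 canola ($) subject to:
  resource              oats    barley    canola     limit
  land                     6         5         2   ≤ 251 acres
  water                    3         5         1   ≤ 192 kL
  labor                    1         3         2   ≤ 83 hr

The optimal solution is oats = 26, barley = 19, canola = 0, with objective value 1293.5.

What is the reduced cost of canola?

Binding: land and labor. Non-binding: water (19 unused).
Slack constraints have shadow price 0 (complementary slackness).
Dual feasibility on the basic columns requires 6·y_land + 1·y_labor = 26, 5·y_land + 3·y_labor = 32.5.
Solving: y_land = 3.5, y_labor = 5.
Reduced cost of canola: c₃ − yᵀa₃ = 11 − (3.5·2 + 5·2) = 11 − 17 = -6.

-6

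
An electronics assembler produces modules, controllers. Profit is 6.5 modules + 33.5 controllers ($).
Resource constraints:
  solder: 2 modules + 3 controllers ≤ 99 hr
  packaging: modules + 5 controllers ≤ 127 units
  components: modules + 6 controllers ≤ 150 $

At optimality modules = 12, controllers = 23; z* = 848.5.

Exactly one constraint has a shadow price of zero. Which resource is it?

solder: 93/99 (slack 6)
packaging: 127/127 (binding)
components: 150/150 (binding)
By complementary slackness, a constraint with positive slack has shadow price 0 → solder.

solder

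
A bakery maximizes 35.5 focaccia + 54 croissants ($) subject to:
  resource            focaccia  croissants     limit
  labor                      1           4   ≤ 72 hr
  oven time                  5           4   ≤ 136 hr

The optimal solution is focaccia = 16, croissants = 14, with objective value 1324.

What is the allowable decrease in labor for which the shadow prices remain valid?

Binding constraints: labor, oven time. The basis is B = [[1,4],[5,4]] with det -16.
Per unit decrease in labor, x* moves by d = (0.25, -0.3125).
The basis stays optimal until croissants reaches 0; allowable decrease = 44.8 hr.

44.8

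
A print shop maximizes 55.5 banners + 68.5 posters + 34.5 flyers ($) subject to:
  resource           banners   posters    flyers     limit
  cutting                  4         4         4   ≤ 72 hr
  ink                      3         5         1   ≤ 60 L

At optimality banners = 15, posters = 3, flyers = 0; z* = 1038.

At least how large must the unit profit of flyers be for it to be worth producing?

42.5

Check each constraint at x*: cutting 72/72 (tight); ink 60/60 (tight).
The binding rows give the dual system: 4·y_cutting + 3·y_ink = 55.5 and 4·y_cutting + 5·y_ink = 68.5.
→ y_cutting = 9 and y_ink = 6.5.
flyers enters the basis when its profit ≥ yᵀa₃ = 9·4 + 6.5·1 = 42.5.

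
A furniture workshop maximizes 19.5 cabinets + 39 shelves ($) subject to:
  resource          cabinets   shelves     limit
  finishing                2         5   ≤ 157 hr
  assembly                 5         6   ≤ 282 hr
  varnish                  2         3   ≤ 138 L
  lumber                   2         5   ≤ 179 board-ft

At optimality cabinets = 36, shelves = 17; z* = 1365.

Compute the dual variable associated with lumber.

0

Check each constraint at x*: finishing 157/157 (tight); assembly 282/282 (tight); varnish 123/138 (slack 15); lumber 157/179 (slack 22).
Since varnish, lumber are not tight, their duals are 0.
Dual feasibility on the basic columns requires 2·y_finishing + 5·y_assembly = 19.5, 5·y_finishing + 6·y_assembly = 39.
Solving: y_finishing = 6, y_assembly = 1.5.
Shadow price of lumber = 0.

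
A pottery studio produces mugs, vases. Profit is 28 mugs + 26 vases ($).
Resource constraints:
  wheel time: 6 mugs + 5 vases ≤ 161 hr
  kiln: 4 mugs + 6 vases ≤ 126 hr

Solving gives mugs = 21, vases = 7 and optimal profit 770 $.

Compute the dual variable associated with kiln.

Check each constraint at x*: wheel time 161/161 (tight); kiln 126/126 (tight).
The binding rows give the dual system: 6·y_wheel time + 4·y_kiln = 28 and 5·y_wheel time + 6·y_kiln = 26.
→ y_wheel time = 4 and y_kiln = 1.
Shadow price of kiln = 1.

1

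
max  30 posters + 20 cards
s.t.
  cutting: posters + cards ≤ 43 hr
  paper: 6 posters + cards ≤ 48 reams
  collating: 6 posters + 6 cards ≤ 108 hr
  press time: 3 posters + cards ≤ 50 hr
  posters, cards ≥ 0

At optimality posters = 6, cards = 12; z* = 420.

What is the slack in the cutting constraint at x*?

25

cutting used = 1·6 + 1·12 = 18; slack = 43 − 18 = 25.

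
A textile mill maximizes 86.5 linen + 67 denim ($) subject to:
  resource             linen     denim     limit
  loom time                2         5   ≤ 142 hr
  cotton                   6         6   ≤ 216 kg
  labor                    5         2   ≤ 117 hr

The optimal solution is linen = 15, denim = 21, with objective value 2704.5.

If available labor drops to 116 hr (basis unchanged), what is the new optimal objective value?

At the optimum: loom time uses 135 of 142 (slack = 7); cotton uses 216 of 216 (binding); labor uses 117 of 117 (binding).
Since loom time is not tight, its dual is 0.
Dual feasibility on the basic columns requires 6·y_cotton + 5·y_labor = 86.5, 6·y_cotton + 2·y_labor = 67.
Solving: y_cotton = 9, y_labor = 6.5.
Δz = y_labor·Δb = 6.5 × (-1) = -6.5, so new z* = 2704.5 − 6.5 = 2698.

2698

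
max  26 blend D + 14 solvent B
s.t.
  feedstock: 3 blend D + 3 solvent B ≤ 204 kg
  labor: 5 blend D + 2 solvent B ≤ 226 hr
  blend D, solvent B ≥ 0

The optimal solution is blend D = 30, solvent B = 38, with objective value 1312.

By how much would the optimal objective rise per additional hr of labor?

Check each constraint at x*: feedstock 204/204 (tight); labor 226/226 (tight).
The binding rows give the dual system: 3·y_feedstock + 5·y_labor = 26 and 3·y_feedstock + 2·y_labor = 14.
→ y_feedstock = 2 and y_labor = 4.
Shadow price of labor = 4.

4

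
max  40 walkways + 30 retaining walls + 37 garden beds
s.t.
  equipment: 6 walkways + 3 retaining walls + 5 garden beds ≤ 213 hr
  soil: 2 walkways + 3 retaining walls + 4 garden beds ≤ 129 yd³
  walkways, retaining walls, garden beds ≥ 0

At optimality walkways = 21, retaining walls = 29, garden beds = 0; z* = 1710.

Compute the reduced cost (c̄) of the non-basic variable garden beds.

-8

Check each constraint at x*: equipment 213/213 (tight); soil 129/129 (tight).
Dual feasibility on the basic columns requires 6·y_equipment + 2·y_soil = 40, 3·y_equipment + 3·y_soil = 30.
Solving: y_equipment = 5, y_soil = 5.
Reduced cost of garden beds: c₃ − yᵀa₃ = 37 − (5·5 + 5·4) = 37 − 45 = -8.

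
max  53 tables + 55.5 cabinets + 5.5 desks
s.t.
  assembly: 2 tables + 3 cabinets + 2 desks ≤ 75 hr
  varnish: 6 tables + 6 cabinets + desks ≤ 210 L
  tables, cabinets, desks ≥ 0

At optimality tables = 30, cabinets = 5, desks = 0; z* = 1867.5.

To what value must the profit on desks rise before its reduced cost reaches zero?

At the optimum: assembly uses 75 of 75 (binding); varnish uses 210 of 210 (binding).
Dual feasibility on the basic columns requires 2·y_assembly + 6·y_varnish = 53, 3·y_assembly + 6·y_varnish = 55.5.
Solving: y_assembly = 2.5, y_varnish = 8.
desks enters the basis when its profit ≥ yᵀa₃ = 2.5·2 + 8·1 = 13.

13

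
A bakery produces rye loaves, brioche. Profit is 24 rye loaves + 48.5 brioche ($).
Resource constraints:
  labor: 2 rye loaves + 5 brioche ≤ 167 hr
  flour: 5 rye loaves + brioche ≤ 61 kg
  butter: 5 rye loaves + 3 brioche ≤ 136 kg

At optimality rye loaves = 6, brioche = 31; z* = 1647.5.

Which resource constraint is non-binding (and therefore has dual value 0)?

butter

labor: 167/167 (binding)
flour: 61/61 (binding)
butter: 123/136 (slack 13)
By complementary slackness, a constraint with positive slack has shadow price 0 → butter.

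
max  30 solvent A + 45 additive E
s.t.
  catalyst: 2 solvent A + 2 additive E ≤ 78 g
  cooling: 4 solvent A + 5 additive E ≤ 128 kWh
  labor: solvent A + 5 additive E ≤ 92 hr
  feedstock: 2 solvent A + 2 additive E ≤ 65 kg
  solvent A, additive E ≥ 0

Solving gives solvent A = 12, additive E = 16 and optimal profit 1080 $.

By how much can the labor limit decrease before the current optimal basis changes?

60

Binding constraints: cooling, labor. The basis is B = [[4,5],[1,5]] with det 15.
Per unit decrease in labor, x* moves by d = (0.3333, -0.2667).
The basis stays optimal until additive E reaches 0; allowable decrease = 60 hr.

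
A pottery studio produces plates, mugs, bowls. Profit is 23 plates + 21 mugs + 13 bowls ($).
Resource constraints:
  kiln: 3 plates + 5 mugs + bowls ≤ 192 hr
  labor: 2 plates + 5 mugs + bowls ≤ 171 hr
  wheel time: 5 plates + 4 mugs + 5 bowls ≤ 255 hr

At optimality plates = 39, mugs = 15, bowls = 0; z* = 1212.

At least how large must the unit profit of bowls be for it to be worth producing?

At the optimum: kiln uses 192 of 192 (binding); labor uses 153 of 171 (slack = 18); wheel time uses 255 of 255 (binding).
Slack constraints have shadow price 0 (complementary slackness).
The binding rows give the dual system: 3·y_kiln + 5·y_wheel time = 23 and 5·y_kiln + 4·y_wheel time = 21.
Solving: y_kiln = 1, y_wheel time = 4.
bowls enters the basis when its profit ≥ yᵀa₃ = 1·1 + 4·5 = 21.

21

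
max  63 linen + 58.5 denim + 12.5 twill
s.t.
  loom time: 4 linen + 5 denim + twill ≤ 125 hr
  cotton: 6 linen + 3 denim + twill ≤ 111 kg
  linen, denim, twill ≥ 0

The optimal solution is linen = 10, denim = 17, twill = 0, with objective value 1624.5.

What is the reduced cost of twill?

At the optimum: loom time uses 125 of 125 (binding); cotton uses 111 of 111 (binding).
From A_Bᵀ y = c: 4·y_loom time + 6·y_cotton = 63; 5·y_loom time + 3·y_cotton = 58.5.
Solving: y_loom time = 9, y_cotton = 4.5.
Reduced cost of twill: c₃ − yᵀa₃ = 12.5 − (9·1 + 4.5·1) = 12.5 − 13.5 = -1.

-1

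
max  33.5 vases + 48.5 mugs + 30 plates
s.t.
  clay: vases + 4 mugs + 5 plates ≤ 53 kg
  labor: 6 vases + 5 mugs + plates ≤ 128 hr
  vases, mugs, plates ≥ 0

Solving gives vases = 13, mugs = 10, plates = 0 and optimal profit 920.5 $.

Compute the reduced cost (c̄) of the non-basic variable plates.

-7

At the optimum: clay uses 53 of 53 (binding); labor uses 128 of 128 (binding).
The binding rows give the dual system: 1·y_clay + 6·y_labor = 33.5 and 4·y_clay + 5·y_labor = 48.5.
Solving: y_clay = 6.5, y_labor = 4.5.
Reduced cost of plates: c₃ − yᵀa₃ = 30 − (6.5·5 + 4.5·1) = 30 − 37 = -7.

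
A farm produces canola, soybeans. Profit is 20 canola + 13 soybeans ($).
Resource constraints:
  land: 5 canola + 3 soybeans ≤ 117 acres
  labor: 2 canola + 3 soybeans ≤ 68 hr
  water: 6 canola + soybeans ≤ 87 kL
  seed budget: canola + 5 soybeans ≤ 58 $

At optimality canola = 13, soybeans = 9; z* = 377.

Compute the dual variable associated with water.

3

At the optimum: land uses 92 of 117 (slack = 25); labor uses 53 of 68 (slack = 15); water uses 87 of 87 (binding); seed budget uses 58 of 58 (binding).
Slack constraints have shadow price 0 (complementary slackness).
From A_Bᵀ y = c: 6·y_water + 1·y_seed budget = 20; 1·y_water + 5·y_seed budget = 13.
This yields shadow prices y_water = 3, y_seed budget = 2.
Shadow price of water = 3.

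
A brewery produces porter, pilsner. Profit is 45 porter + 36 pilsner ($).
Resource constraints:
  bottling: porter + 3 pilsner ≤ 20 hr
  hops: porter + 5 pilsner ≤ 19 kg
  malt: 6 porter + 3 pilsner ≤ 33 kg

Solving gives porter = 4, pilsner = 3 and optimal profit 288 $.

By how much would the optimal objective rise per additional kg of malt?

At the optimum: bottling uses 13 of 20 (slack = 7); hops uses 19 of 19 (binding); malt uses 33 of 33 (binding).
By complementary slackness, y = 0 for the non-binding constraint.
Dual feasibility on the basic columns requires 1·y_hops + 6·y_malt = 45, 5·y_hops + 3·y_malt = 36.
Solving: y_hops = 3, y_malt = 7.
Shadow price of malt = 7.

7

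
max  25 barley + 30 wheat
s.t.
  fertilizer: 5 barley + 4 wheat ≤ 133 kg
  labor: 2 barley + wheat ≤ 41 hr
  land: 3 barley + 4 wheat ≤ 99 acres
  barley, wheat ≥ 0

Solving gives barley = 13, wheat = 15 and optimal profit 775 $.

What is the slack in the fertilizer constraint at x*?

8

fertilizer used = 5·13 + 4·15 = 125; slack = 133 − 125 = 8.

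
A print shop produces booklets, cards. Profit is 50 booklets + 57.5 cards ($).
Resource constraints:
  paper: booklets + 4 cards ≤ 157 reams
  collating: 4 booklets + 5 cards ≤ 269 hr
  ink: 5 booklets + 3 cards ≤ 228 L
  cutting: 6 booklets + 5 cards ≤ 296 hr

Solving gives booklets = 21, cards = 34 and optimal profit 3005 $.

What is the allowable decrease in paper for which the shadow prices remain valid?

57

Binding constraints: paper, cutting. The basis is B = [[1,4],[6,5]] with det -19.
Per unit decrease in paper, x* moves by d = (0.2632, -0.3158).
The basis stays optimal until ink becomes binding; allowable decrease = 57 reams.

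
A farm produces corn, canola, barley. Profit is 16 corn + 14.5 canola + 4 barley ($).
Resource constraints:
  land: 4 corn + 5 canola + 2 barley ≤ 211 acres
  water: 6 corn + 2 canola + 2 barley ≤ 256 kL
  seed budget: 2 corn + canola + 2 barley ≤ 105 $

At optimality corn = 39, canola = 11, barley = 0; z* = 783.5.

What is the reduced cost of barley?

Check each constraint at x*: land 211/211 (tight); water 256/256 (tight); seed budget 89/105 (slack 16).
By complementary slackness, y = 0 for the non-binding constraint.
Dual feasibility on the basic columns requires 4·y_land + 6·y_water = 16, 5·y_land + 2·y_water = 14.5.
Solving: y_land = 2.5, y_water = 1.
Reduced cost of barley: c₃ − yᵀa₃ = 4 − (2.5·2 + 1·2) = 4 − 7 = -3.

-3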